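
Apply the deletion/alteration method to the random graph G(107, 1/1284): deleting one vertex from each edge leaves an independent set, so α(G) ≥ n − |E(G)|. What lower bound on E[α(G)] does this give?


E[|E(G)|] = C(107, 2)·p = 5671 · (1/1284) = 53/12.
E[α(G)] ≥ n − E[|E(G)|] = 107 − 53/12 = 1231/12.
Numerically: ≈ 102.58333.
(This is only a lower bound; the true E[α(G)] may be larger.)

E[α(G)] ≥ 1231/12 ≈ 102.58333.


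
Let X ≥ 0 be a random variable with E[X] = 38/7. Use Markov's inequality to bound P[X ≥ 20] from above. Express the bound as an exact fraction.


μ = E[X] = 38/7, a = 20.
Markov: P[X ≥ 20] ≤ μ/a = (38/7)/20 = 19/70.
Numerically: ≈ 0.271.
(Since a = 20 > μ = 5.429, the bound 19/70 is < 1 and informative.)

P[X ≥ 20] ≤ 19/70 ≈ 0.271.


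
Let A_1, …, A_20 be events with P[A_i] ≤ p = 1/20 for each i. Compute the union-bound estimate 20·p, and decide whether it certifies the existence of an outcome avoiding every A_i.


Union bound: P[∪_{i=1}^{20} A_i] ≤ Σ_i P[A_i] ≤ 20·p = 20·(1/20) = 1.
Numerically: 1 ≈ 1.0000.
Is 1 < 1? NO.
Since the bound 1 is ≥ 1, the union bound is uninformative here; it does NOT by itself certify existence.

20·p = 1 ≈ 1.0000; existence NOT certified by the union bound.


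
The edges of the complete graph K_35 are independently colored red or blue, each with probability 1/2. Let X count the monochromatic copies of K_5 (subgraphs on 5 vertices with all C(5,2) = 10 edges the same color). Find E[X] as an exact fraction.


Let X = Σ_S X_S over the C(35, 5) = 324632 subsets S of size 5, where X_S = 1 if the K_5 on S is monochromatic.
For a fixed S, the K_5 on S has C(5, 2) = 10 edges. P[all 10 edges red] = (1/2)^10, and likewise for blue, so P[monochromatic] = 2·(1/2)^10 = 2^{1 − 10} = 1/512.
By linearity of expectation: E[X] = C(35, 5) · 2^{1 − 10} = 324632 · 1/512 = 40579/64.
Numerically: E[X] ≈ 634.0469.

E[X] = C(35,5)·2^(1−C(5,2)) = 40579/64 ≈ 634.0469.


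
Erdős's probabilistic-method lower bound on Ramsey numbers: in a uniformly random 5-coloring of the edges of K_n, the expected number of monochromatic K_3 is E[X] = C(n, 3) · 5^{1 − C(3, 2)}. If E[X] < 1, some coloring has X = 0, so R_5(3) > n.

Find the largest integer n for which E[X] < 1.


We need C(n, 3) · 5^{1 − 3} < 1, i.e. C(n, 3) < 5^{3 − 1} = 25.
Check values of n near the boundary:
  n = 3: C(3, 3) = 1; 1 < 25? YES
  n = 4: C(4, 3) = 4; 4 < 25? YES
  n = 5: C(5, 3) = 10; 10 < 25? YES
  n = 6: C(6, 3) = 20; 20 < 25? YES
  n = 7: C(7, 3) = 35; 35 < 25? NO
The largest n with C(n, 3) < 25 is n = 6 (where E[X] = 4/5 ≈ 0.800000). Hence R_5(3) > 6, i.e. R_5(3) ≥ 7.

Largest n = 6; hence R_5(3) > 6.


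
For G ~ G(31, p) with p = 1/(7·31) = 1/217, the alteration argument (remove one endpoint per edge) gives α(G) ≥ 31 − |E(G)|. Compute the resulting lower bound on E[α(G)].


E[|E(G)|] = C(31, 2)·p = 465 · (1/217) = 15/7.
E[α(G)] ≥ n − E[|E(G)|] = 31 − 15/7 = 202/7.
Numerically: ≈ 28.8571.
(This is only a lower bound; the true E[α(G)] may be larger.)

E[α(G)] ≥ 202/7 ≈ 28.8571.


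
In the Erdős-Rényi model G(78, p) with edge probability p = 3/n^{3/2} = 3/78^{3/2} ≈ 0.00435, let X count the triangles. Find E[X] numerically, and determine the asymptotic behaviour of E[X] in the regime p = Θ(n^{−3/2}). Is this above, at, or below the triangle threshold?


Number of potential triangles: C(78, 3) = 76076.
Each occurs with probability p³ ≈ (0.00435)³ ≈ 8.25920e-08.
By linearity: E[X] = C(78, 3)·p³ ≈ 76076 · 8.25920e-08 ≈ 0.006.
Since α = 3/2 > 1, p = c/n^{3/2} = o(1/n) is below the triangle threshold p ~ 1/n. Asymptotically E[X] ~ (c³/6)·n^{3(1−α)} = (3³/6)·n^{-1.5} → 0, so by Markov's inequality G has no triangles w.h.p.

E[X] ≈ 0.006; in regime p = Θ(1/n^{3/2}) E[X] tends to 0 (below the triangle threshold p ~ 1/n).


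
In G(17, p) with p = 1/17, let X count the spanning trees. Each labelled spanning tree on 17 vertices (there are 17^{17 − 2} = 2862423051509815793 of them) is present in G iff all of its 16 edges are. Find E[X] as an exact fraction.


K_17 has 17^{17 − 2} = 2862423051509815793 labelled spanning trees.
For each such spanning tree H, let X_H = 1 if all 16 edges of H are present in G. Then P[X_H = 1] = p^{16} = (1/17)^{16} = 1/48661191875666868481.
By linearity: E[X] = Σ_H E[X_H] = 2862423051509815793 · p^{16} = 2862423051509815793 · 1/48661191875666868481 = 1/17.
Numerically: E[X] ≈ 0.058824.

E[X] = 2862423051509815793 · (1/17)^{16} = 1/17 ≈ 0.058824.


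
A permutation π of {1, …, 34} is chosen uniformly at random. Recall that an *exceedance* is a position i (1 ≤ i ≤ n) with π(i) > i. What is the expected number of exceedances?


Write X = Σ_{i=1}^{34} X_i, where X_i = 1_{π(i) > i}.
For each fixed i, π(i) is uniform over {1, …, 34} (marginal of a uniform permutation), so P[π(i) > i] = (n − i)/n. Summing: Σ_{i=1}^{34} (n − i)/n = (0 + 1 + … + 33)/34 = 34(34 − 1)/(2·34) = (34 − 1)/2.
Hence E[X] = Σ_{i=1}^{34} (34 − i)/34 = 33/2 ≈ 16.5000.

E[X] = 33/2 = 16.5000.


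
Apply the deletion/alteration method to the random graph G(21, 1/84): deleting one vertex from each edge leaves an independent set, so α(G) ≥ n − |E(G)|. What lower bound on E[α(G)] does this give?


E[|E(G)|] = C(21, 2)·p = 210 · (1/84) = 5/2.
E[α(G)] ≥ n − E[|E(G)|] = 21 − 5/2 = 37/2.
Numerically: ≈ 18.50000.
(This is only a lower bound; the true E[α(G)] may be larger.)

E[α(G)] ≥ 37/2 ≈ 18.50000.


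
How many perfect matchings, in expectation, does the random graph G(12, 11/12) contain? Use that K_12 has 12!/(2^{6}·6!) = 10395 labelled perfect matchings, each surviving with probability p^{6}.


K_12 has 12!/(2^{6}·6!) = 10395 labelled perfect matchings.
For each such perfect matching H, let X_H = 1 if all 6 edges of H are present in G. Then P[X_H = 1] = p^{6} = (11/12)^{6} = 1771561/2985984.
Summing the indicators: E[X] = Σ_H E[X_H] = 10395 · p^{6} = 10395 · 1771561/2985984 = 682050985/110592.
Numerically: E[X] ≈ 6.17e+03.

E[X] = 10395 · (11/12)^{6} = 682050985/110592 ≈ 6.17e+03.


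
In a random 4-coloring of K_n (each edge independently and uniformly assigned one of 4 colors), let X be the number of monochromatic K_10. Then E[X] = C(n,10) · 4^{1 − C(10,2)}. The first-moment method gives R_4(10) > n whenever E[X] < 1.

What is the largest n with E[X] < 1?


We need C(n, 10) · 4^{1 − 45} < 1, i.e. C(n, 10) < 4^{45 − 1} = 309485009821345068724781056.
Check values of n near the boundary:
  n = 2018: C(2018, 10) = 301820606687612220663963508; 301820606687612220663963508 < 309485009821345068724781056? YES
  n = 2019: C(2019, 10) = 303322949179835278009229628; 303322949179835278009229628 < 309485009821345068724781056? YES
  n = 2020: C(2020, 10) = 304832018578739931133653656; 304832018578739931133653656 < 309485009821345068724781056? YES
  n = 2021: C(2021, 10) = 306347841644770462864800616; 306347841644770462864800616 < 309485009821345068724781056? YES
  n = 2022: C(2022, 10) = 307870445231474093395937796; 307870445231474093395937796 < 309485009821345068724781056? YES
  n = 2023: C(2023, 10) = 309399856285778485315440716; 309399856285778485315440716 < 309485009821345068724781056? YES
  n = 2024: C(2024, 10) = 310936101848269937576192656; 310936101848269937576192656 < 309485009821345068724781056? NO
  n = 2025: C(2025, 10) = 312479209053472269772600560; 312479209053472269772600560 < 309485009821345068724781056? NO
  n = 2026: C(2026, 10) = 314029205130126398094885285; 314029205130126398094885285 < 309485009821345068724781056? NO
The largest n with C(n, 10) < 309485009821345068724781056 is n = 2023 (where E[X] = 77349964071444621328860179/77371252455336267181195264 ≈ 0.9997249). Hence R_4(10) > 2023, i.e. R_4(10) ≥ 2024.

Largest n = 2023; hence R_4(10) > 2023.


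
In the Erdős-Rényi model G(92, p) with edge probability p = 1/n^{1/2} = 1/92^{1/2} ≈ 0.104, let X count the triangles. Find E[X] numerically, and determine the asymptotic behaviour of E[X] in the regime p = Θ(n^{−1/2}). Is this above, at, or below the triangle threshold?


Number of potential triangles: C(92, 3) = 125580.
Each occurs with probability p³ ≈ (0.104)³ ≈ 1.13323e-03.
By linearity: E[X] = C(92, 3)·p³ ≈ 125580 · 1.13323e-03 ≈ 142.311.
Since α = 1/2 < 1, p = c/n^{1/2} ≫ 1/n is above the triangle threshold p ~ 1/n. Asymptotically E[X] ~ (c³/6)·n^{3(1−α)} = (1³/6)·n^{1.5} → ∞; triangles are abundant w.h.p.

E[X] ≈ 142.311; in regime p = Θ(1/n^{1/2}) E[X] diverges (above the triangle threshold p ~ 1/n).


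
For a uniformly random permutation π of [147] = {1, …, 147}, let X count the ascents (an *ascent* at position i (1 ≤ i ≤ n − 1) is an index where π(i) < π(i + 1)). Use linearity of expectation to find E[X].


Write X = Σ X_I over i = 1, …, 146, with X_I the indicator of one ascent.
There are 146 indicators.
For each fixed i, the pair (π(i), π(i+1)) is a uniformly random ordered pair of distinct values from {1, …, 147}; by symmetry P[π(i) < π(i+1)] = 1/2.
By linearity: E[X] = 146 · (1/2) = (147 − 1) · (1/2) = 73 ≈ 73.000.

E[X] = 73 = 73.000.


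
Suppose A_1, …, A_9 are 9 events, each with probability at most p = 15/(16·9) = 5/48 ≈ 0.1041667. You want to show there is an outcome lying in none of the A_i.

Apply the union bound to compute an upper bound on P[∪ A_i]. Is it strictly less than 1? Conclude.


Union bound: P[∪_{i=1}^{9} A_i] ≤ Σ_i P[A_i] ≤ 9·p = 9·(5/48) = 15/16.
Numerically: 15/16 ≈ 0.9375000.
Is 15/16 < 1? YES.
Since P[∪ A_i] ≤ 15/16 < 1, the complement has P[∩ A_i^c] ≥ 1 − 15/16 = 1/16 > 0, so some outcome avoids every A_i.

9·p = 15/16 ≈ 0.9375000; existence CERTIFIED by the union bound.


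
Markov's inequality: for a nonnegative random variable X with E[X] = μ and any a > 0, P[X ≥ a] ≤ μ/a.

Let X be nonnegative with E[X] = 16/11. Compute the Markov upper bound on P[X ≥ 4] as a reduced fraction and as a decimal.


μ = E[X] = 16/11, a = 4.
Markov: P[X ≥ 4] ≤ μ/a = (16/11)/4 = 4/11.
Numerically: ≈ 0.363636.
(Since a = 4 > μ = 1.454545, the bound 4/11 is < 1 and informative.)

P[X ≥ 4] ≤ 4/11 ≈ 0.363636.


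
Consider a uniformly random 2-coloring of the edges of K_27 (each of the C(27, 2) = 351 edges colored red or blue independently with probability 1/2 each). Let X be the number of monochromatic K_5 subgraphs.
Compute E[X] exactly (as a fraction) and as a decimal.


Let X = Σ_S X_S over the C(27, 5) = 80730 subsets S of size 5, where X_S = 1 if the K_5 on S is monochromatic.
For a fixed S, the K_5 on S has C(5, 2) = 10 edges. P[all 10 edges red] = (1/2)^10, and likewise for blue, so P[monochromatic] = 2·(1/2)^10 = 2^{1 − 10} = 1/512.
By linearity of expectation: E[X] = C(27, 5) · 2^{1 − 10} = 80730 · 1/512 = 40365/256.
Numerically: E[X] ≈ 157.6758.

E[X] = C(27,5)·2^(1−C(5,2)) = 40365/256 ≈ 157.6758.


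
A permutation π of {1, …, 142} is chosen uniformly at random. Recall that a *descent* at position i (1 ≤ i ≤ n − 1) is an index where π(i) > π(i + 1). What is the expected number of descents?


Write X = Σ X_I over i = 1, …, 141, with X_I the indicator of one descent.
There are 141 indicators.
For each fixed i, the pair (π(i), π(i+1)) is a uniformly random ordered pair of distinct values from {1, …, 142}; by symmetry P[π(i) > π(i+1)] = 1/2.
By linearity: E[X] = 141 · (1/2) = (142 − 1) · (1/2) = 141/2 ≈ 70.50000.

E[X] = 141/2 = 70.50000.


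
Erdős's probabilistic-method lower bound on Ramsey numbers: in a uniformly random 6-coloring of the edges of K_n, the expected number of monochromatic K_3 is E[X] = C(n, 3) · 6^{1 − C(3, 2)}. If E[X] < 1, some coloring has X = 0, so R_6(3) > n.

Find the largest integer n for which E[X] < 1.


We need C(n, 3) · 6^{1 − 3} < 1, i.e. C(n, 3) < 6^{3 − 1} = 36.
Check values of n near the boundary:
  n = 5: C(5, 3) = 10; 10 < 36? YES
  n = 6: C(6, 3) = 20; 20 < 36? YES
  n = 7: C(7, 3) = 35; 35 < 36? YES
  n = 8: C(8, 3) = 56; 56 < 36? NO
  n = 9: C(9, 3) = 84; 84 < 36? NO
  n = 10: C(10, 3) = 120; 120 < 36? NO
The largest n with C(n, 3) < 36 is n = 7 (where E[X] = 35/36 ≈ 0.972). Hence R_6(3) > 7, i.e. R_6(3) ≥ 8.

Largest n = 7; hence R_6(3) > 7.


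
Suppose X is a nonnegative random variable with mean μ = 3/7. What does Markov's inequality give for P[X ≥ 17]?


μ = E[X] = 3/7, a = 17.
Markov: P[X ≥ 17] ≤ μ/a = (3/7)/17 = 3/119.
Numerically: ≈ 0.0252.
(Since a = 17 > μ = 0.4286, the bound 3/119 is < 1 and informative.)

P[X ≥ 17] ≤ 3/119 ≈ 0.0252.


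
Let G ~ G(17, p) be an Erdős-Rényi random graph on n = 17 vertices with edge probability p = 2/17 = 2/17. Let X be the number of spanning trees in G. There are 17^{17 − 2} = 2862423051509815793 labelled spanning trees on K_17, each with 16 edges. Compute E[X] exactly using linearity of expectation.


K_17 has 17^{17 − 2} = 2862423051509815793 labelled spanning trees.
For each such spanning tree H, let X_H = 1 if all 16 edges of H are present in G. Then P[X_H = 1] = p^{16} = (2/17)^{16} = 65536/48661191875666868481.
By linearity: E[X] = Σ_H E[X_H] = 2862423051509815793 · p^{16} = 2862423051509815793 · 65536/48661191875666868481 = 65536/17.
Numerically: E[X] ≈ 3855.

E[X] = 2862423051509815793 · (2/17)^{16} = 65536/17 ≈ 3855.


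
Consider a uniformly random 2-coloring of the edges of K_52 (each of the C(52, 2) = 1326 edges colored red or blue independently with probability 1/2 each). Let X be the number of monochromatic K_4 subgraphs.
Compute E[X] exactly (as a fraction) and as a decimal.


Let X = Σ_S X_S over the C(52, 4) = 270725 subsets S of size 4, where X_S = 1 if the K_4 on S is monochromatic.
For a fixed S, the K_4 on S has C(4, 2) = 6 edges. P[all 6 edges red] = (1/2)^6, and likewise for blue, so P[monochromatic] = 2·(1/2)^6 = 2^{1 − 6} = 1/32.
Summing: E[X] = C(52, 4) · 2^{1 − 6} = 270725 · 1/32 = 270725/32.
Numerically: E[X] ≈ 8460.1562.

E[X] = C(52,4)·2^(1−C(4,2)) = 270725/32 ≈ 8460.1562.


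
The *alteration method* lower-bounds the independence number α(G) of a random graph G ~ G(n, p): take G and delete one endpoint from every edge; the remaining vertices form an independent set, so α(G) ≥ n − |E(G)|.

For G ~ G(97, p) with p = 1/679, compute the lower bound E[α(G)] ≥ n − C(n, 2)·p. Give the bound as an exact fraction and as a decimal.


E[|E(G)|] = C(97, 2)·p = 4656 · (1/679) = 48/7.
E[α(G)] ≥ n − E[|E(G)|] = 97 − 48/7 = 631/7.
Numerically: ≈ 90.142857.
(This is only a lower bound; the true E[α(G)] may be larger.)

E[α(G)] ≥ 631/7 ≈ 90.142857.


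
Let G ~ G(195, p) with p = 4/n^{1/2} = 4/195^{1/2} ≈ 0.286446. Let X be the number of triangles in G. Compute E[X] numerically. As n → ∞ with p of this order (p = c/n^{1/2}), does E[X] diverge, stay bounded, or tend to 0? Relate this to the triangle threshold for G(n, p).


Number of potential triangles: C(195, 3) = 1216865.
Each occurs with probability p³ ≈ (0.286446)³ ≈ 2.35032574e-02.
By linearity: E[X] = C(195, 3)·p³ ≈ 1216865 · 2.35032574e-02 ≈ 28600.291321.
Since α = 1/2 < 1, p = c/n^{1/2} ≫ 1/n is above the triangle threshold p ~ 1/n. Asymptotically E[X] ~ (c³/6)·n^{3(1−α)} = (4³/6)·n^{1.5} → ∞; triangles are abundant w.h.p.

E[X] ≈ 28600.291321; in regime p = Θ(1/n^{1/2}) E[X] diverges (above the triangle threshold p ~ 1/n).


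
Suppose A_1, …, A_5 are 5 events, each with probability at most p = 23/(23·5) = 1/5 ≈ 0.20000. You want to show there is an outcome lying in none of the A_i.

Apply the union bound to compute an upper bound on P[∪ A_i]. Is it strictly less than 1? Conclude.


Union bound: P[∪_{i=1}^{5} A_i] ≤ Σ_i P[A_i] ≤ 5·p = 5·(1/5) = 1.
Numerically: 1 ≈ 1.00000.
Is 1 < 1? NO.
Since the bound 1 is ≥ 1, the union bound is uninformative here; it does NOT by itself certify existence.

5·p = 1 ≈ 1.00000; existence NOT certified by the union bound.


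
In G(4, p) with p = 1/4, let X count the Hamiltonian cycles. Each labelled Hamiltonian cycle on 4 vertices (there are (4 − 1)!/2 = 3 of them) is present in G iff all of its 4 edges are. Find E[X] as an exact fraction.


K_4 has (4 − 1)!/2 = 3 labelled Hamiltonian cycles.
For each such Hamiltonian cycle H, let X_H = 1 if all 4 edges of H are present in G. Then P[X_H = 1] = p^{4} = (1/4)^{4} = 1/256.
By linearity: E[X] = Σ_H E[X_H] = 3 · p^{4} = 3 · 1/256 = 3/256.
Numerically: E[X] ≈ 0.0117188.

E[X] = 3 · (1/4)^{4} = 3/256 ≈ 0.0117188.


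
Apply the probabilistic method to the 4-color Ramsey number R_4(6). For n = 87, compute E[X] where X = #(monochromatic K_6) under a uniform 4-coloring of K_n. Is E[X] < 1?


E[X] = C(87, 6) · 4^{1 − 15} = 504981379 · 4^{−14} = 504981379/268435456.
As a reduced fraction: E[X] = 504981379/268435456 ≈ 1.88120.
Is E[X] < 1? NO.
Since E[X] ≥ 1, the first-moment bound is inconclusive at n = 87; it does NOT by itself certify R_4(6) > 87.

E[X] = 504981379/268435456 ≈ 1.88120; E[X] ≥ 1; first-moment method inconclusive here.


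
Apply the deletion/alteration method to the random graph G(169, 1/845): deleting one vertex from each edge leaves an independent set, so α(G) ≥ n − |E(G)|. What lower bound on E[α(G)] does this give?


E[|E(G)|] = C(169, 2)·p = 14196 · (1/845) = 84/5.
E[α(G)] ≥ n − E[|E(G)|] = 169 − 84/5 = 761/5.
Numerically: ≈ 152.20000.
(This is only a lower bound; the true E[α(G)] may be larger.)

E[α(G)] ≥ 761/5 ≈ 152.20000.


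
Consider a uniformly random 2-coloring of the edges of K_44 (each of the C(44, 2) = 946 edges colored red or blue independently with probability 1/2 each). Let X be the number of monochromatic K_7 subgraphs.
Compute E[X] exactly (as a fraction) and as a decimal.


Let X = Σ_S X_S over the C(44, 7) = 38320568 subsets S of size 7, where X_S = 1 if the K_7 on S is monochromatic.
For a fixed S, the K_7 on S has C(7, 2) = 21 edges. P[all 21 edges red] = (1/2)^21, and likewise for blue, so P[monochromatic] = 2·(1/2)^21 = 2^{1 − 21} = 1/1048576.
Summing: E[X] = C(44, 7) · 2^{1 − 21} = 38320568 · 1/1048576 = 4790071/131072.
Numerically: E[X] ≈ 36.54534.

E[X] = C(44,7)·2^(1−C(7,2)) = 4790071/131072 ≈ 36.54534.


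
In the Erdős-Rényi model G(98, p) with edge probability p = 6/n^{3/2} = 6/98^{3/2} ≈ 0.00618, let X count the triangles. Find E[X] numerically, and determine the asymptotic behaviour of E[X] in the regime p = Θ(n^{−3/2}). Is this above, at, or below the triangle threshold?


Number of potential triangles: C(98, 3) = 152096.
Each occurs with probability p³ ≈ (0.00618)³ ≈ 2.36557e-07.
By linearity: E[X] = C(98, 3)·p³ ≈ 152096 · 2.36557e-07 ≈ 0.036.
Since α = 3/2 > 1, p = c/n^{3/2} = o(1/n) is below the triangle threshold p ~ 1/n. Asymptotically E[X] ~ (c³/6)·n^{3(1−α)} = (6³/6)·n^{-1.5} → 0, so by Markov's inequality G has no triangles w.h.p.

E[X] ≈ 0.036; in regime p = Θ(1/n^{3/2}) E[X] tends to 0 (below the triangle threshold p ~ 1/n).


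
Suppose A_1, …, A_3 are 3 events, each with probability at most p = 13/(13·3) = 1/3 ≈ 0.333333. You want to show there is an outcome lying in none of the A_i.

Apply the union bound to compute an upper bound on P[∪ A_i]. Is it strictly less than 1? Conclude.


Union bound: P[∪_{i=1}^{3} A_i] ≤ Σ_i P[A_i] ≤ 3·p = 3·(1/3) = 1.
Numerically: 1 ≈ 1.000000.
Is 1 < 1? NO.
Since the bound 1 is ≥ 1, the union bound is uninformative here; it does NOT by itself certify existence.

3·p = 1 ≈ 1.000000; existence NOT certified by the union bound.


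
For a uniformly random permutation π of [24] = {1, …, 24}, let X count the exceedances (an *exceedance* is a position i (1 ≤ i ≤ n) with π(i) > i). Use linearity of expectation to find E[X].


Write X = Σ_{i=1}^{24} X_i, where X_i = 1_{π(i) > i}.
For each fixed i, π(i) is uniform over {1, …, 24} (marginal of a uniform permutation), so P[π(i) > i] = (n − i)/n. Summing: Σ_{i=1}^{24} (n − i)/n = (0 + 1 + … + 23)/24 = 24(24 − 1)/(2·24) = (24 − 1)/2.
Hence E[X] = Σ_{i=1}^{24} (24 − i)/24 = 23/2 ≈ 11.500000.

E[X] = 23/2 = 11.500000.


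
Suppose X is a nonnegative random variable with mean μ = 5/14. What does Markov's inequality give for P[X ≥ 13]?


μ = E[X] = 5/14, a = 13.
Markov: P[X ≥ 13] ≤ μ/a = (5/14)/13 = 5/182.
Numerically: ≈ 0.027.
(Since a = 13 > μ = 0.357, the bound 5/182 is < 1 and informative.)

P[X ≥ 13] ≤ 5/182 ≈ 0.027.


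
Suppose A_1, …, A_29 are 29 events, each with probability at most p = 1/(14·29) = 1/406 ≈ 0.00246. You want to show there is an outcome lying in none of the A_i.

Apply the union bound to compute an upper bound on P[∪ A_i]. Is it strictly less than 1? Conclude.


Union bound: P[∪_{i=1}^{29} A_i] ≤ Σ_i P[A_i] ≤ 29·p = 29·(1/406) = 1/14.
Numerically: 1/14 ≈ 0.07143.
Is 1/14 < 1? YES.
Since P[∪ A_i] ≤ 1/14 < 1, the complement has P[∩ A_i^c] ≥ 1 − 1/14 = 13/14 > 0, so some outcome avoids every A_i.

29·p = 1/14 ≈ 0.07143; existence CERTIFIED by the union bound.


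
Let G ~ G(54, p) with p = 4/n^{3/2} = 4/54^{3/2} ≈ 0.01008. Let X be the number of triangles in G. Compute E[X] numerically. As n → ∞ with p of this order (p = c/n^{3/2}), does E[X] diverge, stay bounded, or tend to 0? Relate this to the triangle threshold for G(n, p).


Number of potential triangles: C(54, 3) = 24804.
Each occurs with probability p³ ≈ (0.01008)³ ≈ 1.0242549e-06.
By linearity: E[X] = C(54, 3)·p³ ≈ 24804 · 1.0242549e-06 ≈ 0.02541.
Since α = 3/2 > 1, p = c/n^{3/2} = o(1/n) is below the triangle threshold p ~ 1/n. Asymptotically E[X] ~ (c³/6)·n^{3(1−α)} = (4³/6)·n^{-1.5} → 0, so by Markov's inequality G has no triangles w.h.p.

E[X] ≈ 0.02541; in regime p = Θ(1/n^{3/2}) E[X] tends to 0 (below the triangle threshold p ~ 1/n).


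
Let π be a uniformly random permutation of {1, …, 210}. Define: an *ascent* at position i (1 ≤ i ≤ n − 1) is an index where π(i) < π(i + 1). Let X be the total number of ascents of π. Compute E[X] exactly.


Write X = Σ X_I over i = 1, …, 209, with X_I the indicator of one ascent.
There are 209 indicators.
For each fixed i, the pair (π(i), π(i+1)) is a uniformly random ordered pair of distinct values from {1, …, 210}; by symmetry P[π(i) < π(i+1)] = 1/2.
By linearity: E[X] = 209 · (1/2) = (210 − 1) · (1/2) = 209/2 ≈ 104.500.

E[X] = 209/2 = 104.500.


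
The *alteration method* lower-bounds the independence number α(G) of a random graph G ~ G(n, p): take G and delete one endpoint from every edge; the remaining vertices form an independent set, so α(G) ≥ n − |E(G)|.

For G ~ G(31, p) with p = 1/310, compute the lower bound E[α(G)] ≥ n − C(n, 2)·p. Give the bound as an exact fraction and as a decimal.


E[|E(G)|] = C(31, 2)·p = 465 · (1/310) = 3/2.
E[α(G)] ≥ n − E[|E(G)|] = 31 − 3/2 = 59/2.
Numerically: ≈ 29.50000.
(This is only a lower bound; the true E[α(G)] may be larger.)

E[α(G)] ≥ 59/2 ≈ 29.50000.


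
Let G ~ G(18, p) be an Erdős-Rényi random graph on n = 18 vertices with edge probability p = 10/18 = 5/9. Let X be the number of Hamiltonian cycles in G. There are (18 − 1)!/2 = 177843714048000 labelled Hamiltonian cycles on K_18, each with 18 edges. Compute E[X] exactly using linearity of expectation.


K_18 has (18 − 1)!/2 = 177843714048000 labelled Hamiltonian cycles.
For each such Hamiltonian cycle H, let X_H = 1 if all 18 edges of H are present in G. Then P[X_H = 1] = p^{18} = (5/9)^{18} = 3814697265625/150094635296999121.
By linearity: E[X] = Σ_H E[X_H] = 177843714048000 · p^{18} = 177843714048000 · 3814697265625/150094635296999121 = 930617187500000000000000/205891132094649.
Numerically: E[X] ≈ 4.52e+09.

E[X] = 177843714048000 · (5/9)^{18} = 930617187500000000000000/205891132094649 ≈ 4.52e+09.


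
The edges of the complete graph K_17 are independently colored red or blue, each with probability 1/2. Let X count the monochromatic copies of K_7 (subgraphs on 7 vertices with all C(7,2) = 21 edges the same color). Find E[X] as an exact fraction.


Let X = Σ_S X_S over the C(17, 7) = 19448 subsets S of size 7, where X_S = 1 if the K_7 on S is monochromatic.
For a fixed S, the K_7 on S has C(7, 2) = 21 edges. P[all 21 edges red] = (1/2)^21, and likewise for blue, so P[monochromatic] = 2·(1/2)^21 = 2^{1 − 21} = 1/1048576.
By linearity: E[X] = C(17, 7) · 2^{1 − 21} = 19448 · 1/1048576 = 2431/131072.
Numerically: E[X] ≈ 0.019.

E[X] = C(17,7)·2^(1−C(7,2)) = 2431/131072 ≈ 0.019.


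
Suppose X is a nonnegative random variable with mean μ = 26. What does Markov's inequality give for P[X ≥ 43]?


μ = E[X] = 26, a = 43.
Markov: P[X ≥ 43] ≤ μ/a = (26)/43 = 26/43.
Numerically: ≈ 0.604651.
(Since a = 43 > μ = 26.000000, the bound 26/43 is < 1 and informative.)

P[X ≥ 43] ≤ 26/43 ≈ 0.604651.


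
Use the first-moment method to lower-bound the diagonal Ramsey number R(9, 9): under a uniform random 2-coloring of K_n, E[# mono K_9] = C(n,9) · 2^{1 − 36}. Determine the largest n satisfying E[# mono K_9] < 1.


We need C(n, 9) · 2^{1 − 36} < 1, i.e. C(n, 9) < 2^{36 − 1} = 34359738368.
Check values of n near the boundary:
  n = 62: C(62, 9) = 20286591270; 20286591270 < 34359738368? YES
  n = 63: C(63, 9) = 23667689815; 23667689815 < 34359738368? YES
  n = 64: C(64, 9) = 27540584512; 27540584512 < 34359738368? YES
  n = 65: C(65, 9) = 31966749880; 31966749880 < 34359738368? YES
  n = 66: C(66, 9) = 37014131440; 37014131440 < 34359738368? NO
  n = 67: C(67, 9) = 42757703560; 42757703560 < 34359738368? NO
The largest n with C(n, 9) < 34359738368 is n = 65 (where E[X] = 3995843735/4294967296 ≈ 0.930). Hence R(9, 9) > 65, i.e. R(9, 9) ≥ 66.

Largest n = 65; hence R(9, 9) > 65.


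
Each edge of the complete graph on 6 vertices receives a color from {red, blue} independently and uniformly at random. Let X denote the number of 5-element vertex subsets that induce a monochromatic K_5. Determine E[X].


Let X = Σ_S X_S over the C(6, 5) = 6 subsets S of size 5, where X_S = 1 if the K_5 on S is monochromatic.
For a fixed S, the K_5 on S has C(5, 2) = 10 edges. P[all 10 edges red] = (1/2)^10, and likewise for blue, so P[monochromatic] = 2·(1/2)^10 = 2^{1 − 10} = 1/512.
Summing: E[X] = C(6, 5) · 2^{1 − 10} = 6 · 1/512 = 3/256.
Numerically: E[X] ≈ 0.01172.

E[X] = C(6,5)·2^(1−C(5,2)) = 3/256 ≈ 0.01172.


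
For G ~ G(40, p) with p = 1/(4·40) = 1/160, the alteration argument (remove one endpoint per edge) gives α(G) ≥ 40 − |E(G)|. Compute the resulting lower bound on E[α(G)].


E[|E(G)|] = C(40, 2)·p = 780 · (1/160) = 39/8.
E[α(G)] ≥ n − E[|E(G)|] = 40 − 39/8 = 281/8.
Numerically: ≈ 35.1250.
(This is only a lower bound; the true E[α(G)] may be larger.)

E[α(G)] ≥ 281/8 ≈ 35.1250.


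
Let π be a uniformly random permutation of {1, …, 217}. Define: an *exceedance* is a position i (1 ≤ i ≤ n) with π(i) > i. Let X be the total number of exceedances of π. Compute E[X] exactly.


Write X = Σ_{i=1}^{217} X_i, where X_i = 1_{π(i) > i}.
For each fixed i, π(i) is uniform over {1, …, 217} (marginal of a uniform permutation), so P[π(i) > i] = (n − i)/n. Summing: Σ_{i=1}^{217} (n − i)/n = (0 + 1 + … + 216)/217 = 217(217 − 1)/(2·217) = (217 − 1)/2.
Hence E[X] = Σ_{i=1}^{217} (217 − i)/217 = 108 ≈ 108.000.

E[X] = 108 = 108.000.


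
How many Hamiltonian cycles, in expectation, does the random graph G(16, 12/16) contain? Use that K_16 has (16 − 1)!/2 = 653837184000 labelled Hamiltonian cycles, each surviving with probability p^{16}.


K_16 has (16 − 1)!/2 = 653837184000 labelled Hamiltonian cycles.
For each such Hamiltonian cycle H, let X_H = 1 if all 16 edges of H are present in G. Then P[X_H = 1] = p^{16} = (3/4)^{16} = 43046721/4294967296.
By linearity: E[X] = Σ_H E[X_H] = 653837184000 · p^{16} = 653837184000 · 43046721/4294967296 = 27485885585032875/4194304.
Numerically: E[X] ≈ 6.553e+09.

E[X] = 653837184000 · (3/4)^{16} = 27485885585032875/4194304 ≈ 6.553e+09.


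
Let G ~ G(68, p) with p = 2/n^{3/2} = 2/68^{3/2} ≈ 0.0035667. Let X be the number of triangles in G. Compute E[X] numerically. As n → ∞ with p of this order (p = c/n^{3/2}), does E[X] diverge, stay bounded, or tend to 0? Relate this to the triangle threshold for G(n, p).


Number of potential triangles: C(68, 3) = 50116.
Each occurs with probability p³ ≈ (0.0035667)³ ≈ 4.53732491e-08.
By linearity: E[X] = C(68, 3)·p³ ≈ 50116 · 4.53732491e-08 ≈ 0.002274.
Since α = 3/2 > 1, p = c/n^{3/2} = o(1/n) is below the triangle threshold p ~ 1/n. Asymptotically E[X] ~ (c³/6)·n^{3(1−α)} = (2³/6)·n^{-1.5} → 0, so by Markov's inequality G has no triangles w.h.p.

E[X] ≈ 0.002274; in regime p = Θ(1/n^{3/2}) E[X] tends to 0 (below the triangle threshold p ~ 1/n).


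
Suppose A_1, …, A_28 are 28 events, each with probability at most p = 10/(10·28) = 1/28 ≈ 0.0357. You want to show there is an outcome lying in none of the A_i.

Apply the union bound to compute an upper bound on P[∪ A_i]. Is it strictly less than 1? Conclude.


Union bound: P[∪_{i=1}^{28} A_i] ≤ Σ_i P[A_i] ≤ 28·p = 28·(1/28) = 1.
Numerically: 1 ≈ 1.0000.
Is 1 < 1? NO.
Since the bound 1 is ≥ 1, the union bound is uninformative here; it does NOT by itself certify existence.

28·p = 1 ≈ 1.0000; existence NOT certified by the union bound.


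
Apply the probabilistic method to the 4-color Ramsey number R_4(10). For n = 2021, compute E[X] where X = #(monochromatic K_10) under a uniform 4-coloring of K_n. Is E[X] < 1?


E[X] = C(2021, 10) · 4^{1 − 45} = 306347841644770462864800616 · 4^{−44} = 306347841644770462864800616/309485009821345068724781056.
As a reduced fraction: E[X] = 38293480205596307858100077/38685626227668133590597632 ≈ 0.98986.
Is E[X] < 1? YES.
Since E[X] < 1, there exists a 4-coloring of K_{2021} with no monochromatic K_10; hence R_4(10) > 2021.

E[X] = 38293480205596307858100077/38685626227668133590597632 ≈ 0.98986; E[X] < 1, so R_4(10) > 2021.


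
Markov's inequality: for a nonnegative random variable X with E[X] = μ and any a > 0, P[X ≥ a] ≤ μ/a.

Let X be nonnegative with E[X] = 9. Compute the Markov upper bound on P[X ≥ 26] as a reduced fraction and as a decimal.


μ = E[X] = 9, a = 26.
Markov: P[X ≥ 26] ≤ μ/a = (9)/26 = 9/26.
Numerically: ≈ 0.34615.
(Since a = 26 > μ = 9.00000, the bound 9/26 is < 1 and informative.)

P[X ≥ 26] ≤ 9/26 ≈ 0.34615.


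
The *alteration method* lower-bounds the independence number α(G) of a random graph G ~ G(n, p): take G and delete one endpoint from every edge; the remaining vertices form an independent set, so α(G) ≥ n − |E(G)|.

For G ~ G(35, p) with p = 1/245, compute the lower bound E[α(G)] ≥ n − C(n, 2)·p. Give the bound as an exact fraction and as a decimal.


E[|E(G)|] = C(35, 2)·p = 595 · (1/245) = 17/7.
E[α(G)] ≥ n − E[|E(G)|] = 35 − 17/7 = 228/7.
Numerically: ≈ 32.571429.
(This is only a lower bound; the true E[α(G)] may be larger.)

E[α(G)] ≥ 228/7 ≈ 32.571429.


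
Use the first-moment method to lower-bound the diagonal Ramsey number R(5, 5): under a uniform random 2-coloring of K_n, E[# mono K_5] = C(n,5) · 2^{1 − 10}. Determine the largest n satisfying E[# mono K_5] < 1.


We need C(n, 5) · 2^{1 − 10} < 1, i.e. C(n, 5) < 2^{10 − 1} = 512.
Check values of n near the boundary:
  n = 10: C(10, 5) = 252; 252 < 512? YES
  n = 11: C(11, 5) = 462; 462 < 512? YES
  n = 12: C(12, 5) = 792; 792 < 512? NO
  n = 13: C(13, 5) = 1287; 1287 < 512? NO
The largest n with C(n, 5) < 512 is n = 11 (where E[X] = 231/256 ≈ 0.902). Hence R(5, 5) > 11, i.e. R(5, 5) ≥ 12.

Largest n = 11; hence R(5, 5) > 11.


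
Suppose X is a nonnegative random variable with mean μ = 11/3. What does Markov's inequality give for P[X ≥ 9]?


μ = E[X] = 11/3, a = 9.
Markov: P[X ≥ 9] ≤ μ/a = (11/3)/9 = 11/27.
Numerically: ≈ 0.4074.
(Since a = 9 > μ = 3.6667, the bound 11/27 is < 1 and informative.)

P[X ≥ 9] ≤ 11/27 ≈ 0.4074.


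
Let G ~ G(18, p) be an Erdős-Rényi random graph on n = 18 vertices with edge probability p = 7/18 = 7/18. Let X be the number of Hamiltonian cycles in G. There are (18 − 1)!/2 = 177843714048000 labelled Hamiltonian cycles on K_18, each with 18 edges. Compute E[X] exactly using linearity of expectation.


K_18 has (18 − 1)!/2 = 177843714048000 labelled Hamiltonian cycles.
For each such Hamiltonian cycle H, let X_H = 1 if all 18 edges of H are present in G. Then P[X_H = 1] = p^{18} = (7/18)^{18} = 1628413597910449/39346408075296537575424.
By linearity: E[X] = Σ_H E[X_H] = 177843714048000 · p^{18} = 177843714048000 · 1628413597910449/39346408075296537575424 = 24246874921186846803875/3294258113514384.
Numerically: E[X] ≈ 7.36e+06.

E[X] = 177843714048000 · (7/18)^{18} = 24246874921186846803875/3294258113514384 ≈ 7.36e+06.


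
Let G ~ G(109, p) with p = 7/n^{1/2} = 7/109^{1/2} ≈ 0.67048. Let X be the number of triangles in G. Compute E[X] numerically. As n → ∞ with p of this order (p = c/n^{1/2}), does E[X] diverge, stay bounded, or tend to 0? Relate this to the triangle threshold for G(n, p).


Number of potential triangles: C(109, 3) = 209934.
Each occurs with probability p³ ≈ (0.67048)³ ≈ 3.0140772e-01.
By linearity: E[X] = C(109, 3)·p³ ≈ 209934 · 3.0140772e-01 ≈ 63275.72849.
Since α = 1/2 < 1, p = c/n^{1/2} ≫ 1/n is above the triangle threshold p ~ 1/n. Asymptotically E[X] ~ (c³/6)·n^{3(1−α)} = (7³/6)·n^{1.5} → ∞; triangles are abundant w.h.p.

E[X] ≈ 63275.72849; in regime p = Θ(1/n^{1/2}) E[X] diverges (above the triangle threshold p ~ 1/n).


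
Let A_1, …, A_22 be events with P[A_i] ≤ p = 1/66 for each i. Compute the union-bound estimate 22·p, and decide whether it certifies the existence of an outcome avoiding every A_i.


Union bound: P[∪_{i=1}^{22} A_i] ≤ Σ_i P[A_i] ≤ 22·p = 22·(1/66) = 1/3.
Numerically: 1/3 ≈ 0.333333.
Is 1/3 < 1? YES.
Since P[∪ A_i] ≤ 1/3 < 1, the complement has P[∩ A_i^c] ≥ 1 − 1/3 = 2/3 > 0, so some outcome avoids every A_i.

22·p = 1/3 ≈ 0.333333; existence CERTIFIED by the union bound.


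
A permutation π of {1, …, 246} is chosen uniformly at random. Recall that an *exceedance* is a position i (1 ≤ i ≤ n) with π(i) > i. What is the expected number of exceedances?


Write X = Σ_{i=1}^{246} X_i, where X_i = 1_{π(i) > i}.
For each fixed i, π(i) is uniform over {1, …, 246} (marginal of a uniform permutation), so P[π(i) > i] = (n − i)/n. Summing: Σ_{i=1}^{246} (n − i)/n = (0 + 1 + … + 245)/246 = 246(246 − 1)/(2·246) = (246 − 1)/2.
Hence E[X] = Σ_{i=1}^{246} (246 − i)/246 = 245/2 ≈ 122.5000.

E[X] = 245/2 = 122.5000.


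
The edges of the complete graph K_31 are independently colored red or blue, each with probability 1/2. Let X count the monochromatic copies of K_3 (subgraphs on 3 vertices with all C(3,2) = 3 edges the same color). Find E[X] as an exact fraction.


Let X = Σ_S X_S over the C(31, 3) = 4495 subsets S of size 3, where X_S = 1 if the K_3 on S is monochromatic.
For a fixed S, the K_3 on S has C(3, 2) = 3 edges. P[all 3 edges red] = (1/2)^3, and likewise for blue, so P[monochromatic] = 2·(1/2)^3 = 2^{1 − 3} = 1/4.
By linearity: E[X] = C(31, 3) · 2^{1 − 3} = 4495 · 1/4 = 4495/4.
Numerically: E[X] ≈ 1123.75000.

E[X] = C(31,3)·2^(1−C(3,2)) = 4495/4 ≈ 1123.75000.


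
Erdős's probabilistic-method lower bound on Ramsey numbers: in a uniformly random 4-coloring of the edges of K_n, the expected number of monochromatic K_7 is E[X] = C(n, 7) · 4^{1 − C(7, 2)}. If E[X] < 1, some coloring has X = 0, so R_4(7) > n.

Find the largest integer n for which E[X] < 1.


We need C(n, 7) · 4^{1 − 21} < 1, i.e. C(n, 7) < 4^{21 − 1} = 1099511627776.
Check values of n near the boundary:
  n = 179: C(179, 7) = 1037437234460; 1037437234460 < 1099511627776? YES
  n = 180: C(180, 7) = 1079414463600; 1079414463600 < 1099511627776? YES
  n = 181: C(181, 7) = 1122839183400; 1122839183400 < 1099511627776? NO
  n = 182: C(182, 7) = 1167752750736; 1167752750736 < 1099511627776? NO
The largest n with C(n, 7) < 1099511627776 is n = 180 (where E[X] = 67463403975/68719476736 ≈ 0.98172). Hence R_4(7) > 180, i.e. R_4(7) ≥ 181.

Largest n = 180; hence R_4(7) > 180.


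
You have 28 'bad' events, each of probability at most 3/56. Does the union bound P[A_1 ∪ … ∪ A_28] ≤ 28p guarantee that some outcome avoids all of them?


Union bound: P[∪_{i=1}^{28} A_i] ≤ Σ_i P[A_i] ≤ 28·p = 28·(3/56) = 3/2.
Numerically: 3/2 ≈ 1.500.
Is 3/2 < 1? NO.
Since the bound 3/2 is ≥ 1, the union bound is uninformative here; it does NOT by itself certify existence.

28·p = 3/2 ≈ 1.500; existence NOT certified by the union bound.


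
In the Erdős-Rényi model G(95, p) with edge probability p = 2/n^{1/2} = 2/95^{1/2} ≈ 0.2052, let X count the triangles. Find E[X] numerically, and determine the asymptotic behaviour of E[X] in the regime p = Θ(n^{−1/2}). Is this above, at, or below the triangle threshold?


Number of potential triangles: C(95, 3) = 138415.
Each occurs with probability p³ ≈ (0.2052)³ ≈ 8.6398177e-03.
By linearity: E[X] = C(95, 3)·p³ ≈ 138415 · 8.6398177e-03 ≈ 1195.88037.
Since α = 1/2 < 1, p = c/n^{1/2} ≫ 1/n is above the triangle threshold p ~ 1/n. Asymptotically E[X] ~ (c³/6)·n^{3(1−α)} = (2³/6)·n^{1.5} → ∞; triangles are abundant w.h.p.

E[X] ≈ 1195.88037; in regime p = Θ(1/n^{1/2}) E[X] diverges (above the triangle threshold p ~ 1/n).


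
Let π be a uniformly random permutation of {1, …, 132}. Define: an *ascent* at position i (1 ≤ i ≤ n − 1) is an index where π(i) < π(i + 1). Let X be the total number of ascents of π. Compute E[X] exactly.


Write X = Σ X_I over i = 1, …, 131, with X_I the indicator of one ascent.
There are 131 indicators.
For each fixed i, the pair (π(i), π(i+1)) is a uniformly random ordered pair of distinct values from {1, …, 132}; by symmetry P[π(i) < π(i+1)] = 1/2.
By linearity: E[X] = 131 · (1/2) = (132 − 1) · (1/2) = 131/2 ≈ 65.500000.

E[X] = 131/2 = 65.500000.


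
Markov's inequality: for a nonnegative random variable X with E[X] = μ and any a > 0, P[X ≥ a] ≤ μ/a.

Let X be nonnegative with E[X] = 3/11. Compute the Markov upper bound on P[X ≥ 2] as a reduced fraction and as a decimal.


μ = E[X] = 3/11, a = 2.
Markov: P[X ≥ 2] ≤ μ/a = (3/11)/2 = 3/22.
Numerically: ≈ 0.136364.
(Since a = 2 > μ = 0.272727, the bound 3/22 is < 1 and informative.)

P[X ≥ 2] ≤ 3/22 ≈ 0.136364.


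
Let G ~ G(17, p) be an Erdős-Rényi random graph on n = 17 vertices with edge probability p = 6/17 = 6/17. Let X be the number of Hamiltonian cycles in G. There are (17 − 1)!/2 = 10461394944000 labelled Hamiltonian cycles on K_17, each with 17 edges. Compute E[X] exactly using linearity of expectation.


K_17 has (17 − 1)!/2 = 10461394944000 labelled Hamiltonian cycles.
For each such Hamiltonian cycle H, let X_H = 1 if all 17 edges of H are present in G. Then P[X_H = 1] = p^{17} = (6/17)^{17} = 16926659444736/827240261886336764177.
By linearity: E[X] = Σ_H E[X_H] = 10461394944000 · p^{17} = 10461394944000 · 16926659444736/827240261886336764177 = 177076469533971037814784000/827240261886336764177.
Numerically: E[X] ≈ 2.14e+05.

E[X] = 10461394944000 · (6/17)^{17} = 177076469533971037814784000/827240261886336764177 ≈ 2.14e+05.


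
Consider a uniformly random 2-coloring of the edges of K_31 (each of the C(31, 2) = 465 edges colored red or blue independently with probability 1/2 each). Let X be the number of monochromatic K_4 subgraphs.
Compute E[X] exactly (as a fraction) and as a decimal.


Let X = Σ_S X_S over the C(31, 4) = 31465 subsets S of size 4, where X_S = 1 if the K_4 on S is monochromatic.
For a fixed S, the K_4 on S has C(4, 2) = 6 edges. P[all 6 edges red] = (1/2)^6, and likewise for blue, so P[monochromatic] = 2·(1/2)^6 = 2^{1 − 6} = 1/32.
Summing: E[X] = C(31, 4) · 2^{1 − 6} = 31465 · 1/32 = 31465/32.
Numerically: E[X] ≈ 983.2812.

E[X] = C(31,4)·2^(1−C(4,2)) = 31465/32 ≈ 983.2812.
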